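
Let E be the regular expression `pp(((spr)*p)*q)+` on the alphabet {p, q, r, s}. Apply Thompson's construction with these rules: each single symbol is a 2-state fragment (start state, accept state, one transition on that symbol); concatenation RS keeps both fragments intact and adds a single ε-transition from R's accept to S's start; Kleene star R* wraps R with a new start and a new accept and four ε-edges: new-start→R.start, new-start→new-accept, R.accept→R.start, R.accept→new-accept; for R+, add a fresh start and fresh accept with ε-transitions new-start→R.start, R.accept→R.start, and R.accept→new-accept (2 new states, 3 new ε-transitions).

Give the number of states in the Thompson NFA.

Bottom-up over the parse tree:
Each of the 7 symbol leaves contributes a 2-state fragment.
  spr = 6 states
  (spr)* = 8 states
  (spr)*p = 10 states
  ((spr)*p)* = 12 states
  ((spr)*p)*q = 14 states
  (((spr)*p)*q)+ = 16 states
  pp(((spr)*p)*q)+ = 20 states

20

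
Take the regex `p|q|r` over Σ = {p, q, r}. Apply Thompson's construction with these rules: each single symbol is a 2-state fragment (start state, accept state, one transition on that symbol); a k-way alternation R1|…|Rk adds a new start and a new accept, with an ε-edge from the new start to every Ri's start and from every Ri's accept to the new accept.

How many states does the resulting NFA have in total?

Building bottom-up:
Each of the 3 symbol leaves contributes a 2-state fragment.
  p|q|r — 8 states

8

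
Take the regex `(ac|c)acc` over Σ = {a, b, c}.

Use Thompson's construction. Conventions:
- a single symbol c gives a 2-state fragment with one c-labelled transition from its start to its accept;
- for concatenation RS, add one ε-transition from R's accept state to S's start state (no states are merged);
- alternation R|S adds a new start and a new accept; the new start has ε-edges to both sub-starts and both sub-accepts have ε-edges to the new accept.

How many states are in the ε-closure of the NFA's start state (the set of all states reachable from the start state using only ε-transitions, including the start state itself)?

Work bottom-up. For each fragment F, track |ε-closure(F.start)| and whether F's accept lies in that closure (i.e. whether F accepts ε). A single-symbol fragment has closure size 1 and does not accept ε.
  ac — C equals the left operand's closure size = 1 (its accept is not ε-reachable, so the closure stops there)
  ac|c — C = 1 + 1 + 1 = 3 (the new accept is not ε-reachable since no branch accepts ε)
  (ac|c)acc — same as the first factor's closure: C = 3

3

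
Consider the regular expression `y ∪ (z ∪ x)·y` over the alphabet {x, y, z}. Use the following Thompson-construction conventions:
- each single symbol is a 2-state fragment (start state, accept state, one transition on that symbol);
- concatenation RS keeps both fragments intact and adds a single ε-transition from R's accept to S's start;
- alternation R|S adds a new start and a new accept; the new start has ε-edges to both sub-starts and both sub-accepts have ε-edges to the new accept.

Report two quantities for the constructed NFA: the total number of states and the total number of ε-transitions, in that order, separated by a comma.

Bottom-up over the parse tree:
Each of the 4 symbol leaves contributes 2 states and 0 ε-transitions.
  z ∪ x → 6 states, 4 ε-transitions
  (z ∪ x)·y → 8 states, 5 ε-transitions
  y ∪ (z ∪ x)·y → 12 states, 9 ε-transitions

12, 9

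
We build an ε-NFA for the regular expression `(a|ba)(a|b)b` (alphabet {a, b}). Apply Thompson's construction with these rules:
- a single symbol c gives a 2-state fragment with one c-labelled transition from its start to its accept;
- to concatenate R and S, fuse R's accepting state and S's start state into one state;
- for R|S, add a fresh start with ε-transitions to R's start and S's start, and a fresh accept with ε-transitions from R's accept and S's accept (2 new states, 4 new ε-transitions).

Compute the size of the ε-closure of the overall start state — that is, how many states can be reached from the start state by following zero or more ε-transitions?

Let C(F) = |ε-closure(F.start)| within fragment F, and note whether F accepts ε. Symbol fragments have C = 1 and do not accept ε. Then:
  ba — |ε-closure| equals the left operand's closure size = 1 (its accept is not ε-reachable, so the closure stops there)
  a|ba — |ε-closure| = 1 + 1 + 1 = 3 (the new accept is not ε-reachable since no branch accepts ε)
  a|b — |ε-closure| = 1 + 1 + 1 = 3 (the new accept is not ε-reachable since no branch accepts ε)
  (a|ba)(a|b)b — same as the first factor's closure: |ε-closure| = 3

3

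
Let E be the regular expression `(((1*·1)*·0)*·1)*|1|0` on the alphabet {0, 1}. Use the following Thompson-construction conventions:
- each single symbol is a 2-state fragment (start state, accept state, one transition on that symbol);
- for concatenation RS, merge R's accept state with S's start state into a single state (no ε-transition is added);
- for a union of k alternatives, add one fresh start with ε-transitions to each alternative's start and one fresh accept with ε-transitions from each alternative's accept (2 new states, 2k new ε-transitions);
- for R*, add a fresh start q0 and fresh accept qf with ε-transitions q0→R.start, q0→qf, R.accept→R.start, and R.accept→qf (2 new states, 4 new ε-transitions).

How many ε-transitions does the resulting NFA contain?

Per subexpression:
Each of the 6 symbol leaves contributes 0 ε-transitions.
  1* — 4 ε-transitions
  1*·1 — 4 ε-transitions
  (1*·1)* — 8 ε-transitions
  (1*·1)*·0 — 8 ε-transitions
  ((1*·1)*·0)* — 12 ε-transitions
  ((1*·1)*·0)*·1 — 12 ε-transitions
  (((1*·1)*·0)*·1)* — 16 ε-transitions
  (((1*·1)*·0)*·1)*|1|0 — 22 ε-transitions

22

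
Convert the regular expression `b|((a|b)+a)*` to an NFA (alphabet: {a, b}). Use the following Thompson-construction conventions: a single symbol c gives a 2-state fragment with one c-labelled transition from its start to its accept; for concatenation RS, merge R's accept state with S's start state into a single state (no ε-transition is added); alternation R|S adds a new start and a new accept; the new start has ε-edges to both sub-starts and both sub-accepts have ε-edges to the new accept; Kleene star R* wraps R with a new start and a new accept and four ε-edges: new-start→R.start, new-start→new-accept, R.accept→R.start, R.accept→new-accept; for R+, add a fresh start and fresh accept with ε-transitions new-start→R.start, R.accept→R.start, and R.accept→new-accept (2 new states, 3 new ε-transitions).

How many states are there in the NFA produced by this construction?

By structural recursion:
Each of the 4 symbol leaves contributes a 2-state fragment.
  a|b = 6 states
  (a|b)+ = 8 states
  (a|b)+a = 9 states
  ((a|b)+a)* = 11 states
  b|((a|b)+a)* = 15 states

15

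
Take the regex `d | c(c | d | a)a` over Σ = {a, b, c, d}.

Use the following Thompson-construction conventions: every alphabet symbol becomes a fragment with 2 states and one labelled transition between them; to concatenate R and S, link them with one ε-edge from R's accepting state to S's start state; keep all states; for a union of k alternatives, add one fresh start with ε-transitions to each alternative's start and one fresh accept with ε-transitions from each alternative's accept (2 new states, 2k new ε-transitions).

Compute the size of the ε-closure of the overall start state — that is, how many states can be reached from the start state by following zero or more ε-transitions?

3

Compute the ε-closure size of each fragment's start state recursively; a symbol fragment's start has no outgoing ε-edge, so its closure is just itself (size 1).
  c | d | a — C = 1 + 1 + 1 + 1 = 4 (the new accept is not ε-reachable since no branch accepts ε)
  c(c | d | a)a — C equals the left operand's closure size = 1 (its accept is not ε-reachable, so the closure stops there)
  d | c(c | d | a)a — new start ε-reaches every alternative's start; none of them accept ε, so the new accept is not reached: C = 1 + 1 + 1 = 3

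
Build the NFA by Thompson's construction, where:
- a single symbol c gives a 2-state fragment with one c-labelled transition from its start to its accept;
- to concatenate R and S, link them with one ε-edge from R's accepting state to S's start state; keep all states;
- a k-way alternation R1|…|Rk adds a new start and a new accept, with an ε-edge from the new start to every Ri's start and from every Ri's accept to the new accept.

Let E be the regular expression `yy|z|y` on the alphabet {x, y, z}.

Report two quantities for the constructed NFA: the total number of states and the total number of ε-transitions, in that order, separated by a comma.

10, 7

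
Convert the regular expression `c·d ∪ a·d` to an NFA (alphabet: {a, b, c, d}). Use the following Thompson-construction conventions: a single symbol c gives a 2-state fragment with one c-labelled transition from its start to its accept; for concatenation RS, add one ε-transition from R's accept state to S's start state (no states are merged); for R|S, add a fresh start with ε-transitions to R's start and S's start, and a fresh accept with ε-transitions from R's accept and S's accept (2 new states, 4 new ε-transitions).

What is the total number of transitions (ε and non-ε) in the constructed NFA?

10

Building bottom-up:
Each of the 4 symbol leaves contributes 1 transition (1 symbol, 0 ε).
  c·d = 3 transitions (2 symbol, 1 ε)
  a·d = 3 transitions (2 symbol, 1 ε)
  c·d ∪ a·d = 10 transitions (4 symbol, 6 ε)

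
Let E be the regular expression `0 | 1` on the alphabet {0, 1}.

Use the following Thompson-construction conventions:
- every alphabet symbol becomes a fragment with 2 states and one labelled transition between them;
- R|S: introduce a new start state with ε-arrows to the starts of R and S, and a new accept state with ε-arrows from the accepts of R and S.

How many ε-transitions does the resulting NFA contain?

4

Per subexpression:
Each of the 2 symbol leaves contributes 0 ε-transitions.
  0 | 1 = 4 ε-transitions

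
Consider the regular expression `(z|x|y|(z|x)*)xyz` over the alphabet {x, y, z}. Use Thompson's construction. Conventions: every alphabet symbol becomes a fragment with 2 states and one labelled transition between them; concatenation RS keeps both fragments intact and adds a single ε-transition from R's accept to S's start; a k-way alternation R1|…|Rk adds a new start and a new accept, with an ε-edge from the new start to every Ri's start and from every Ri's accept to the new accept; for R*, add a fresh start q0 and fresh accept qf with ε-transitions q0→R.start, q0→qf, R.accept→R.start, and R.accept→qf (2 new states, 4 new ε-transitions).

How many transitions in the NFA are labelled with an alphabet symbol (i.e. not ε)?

8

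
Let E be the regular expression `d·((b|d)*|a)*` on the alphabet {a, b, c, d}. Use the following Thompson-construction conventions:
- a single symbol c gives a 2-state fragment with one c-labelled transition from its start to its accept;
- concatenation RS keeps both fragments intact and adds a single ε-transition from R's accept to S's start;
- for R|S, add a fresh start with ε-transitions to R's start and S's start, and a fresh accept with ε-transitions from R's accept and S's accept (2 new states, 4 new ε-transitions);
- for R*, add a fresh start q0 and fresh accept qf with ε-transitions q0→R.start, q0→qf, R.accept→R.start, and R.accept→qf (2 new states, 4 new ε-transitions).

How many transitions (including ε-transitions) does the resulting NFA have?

By structural recursion:
Each of the 4 symbol leaves contributes 1 transition (1 symbol, 0 ε).
  b|d → 6 transitions (2 symbol, 4 ε)
  (b|d)* → 10 transitions (2 symbol, 8 ε)
  (b|d)*|a → 15 transitions (3 symbol, 12 ε)
  ((b|d)*|a)* → 19 transitions (3 symbol, 16 ε)
  d·((b|d)*|a)* → 21 transitions (4 symbol, 17 ε)

21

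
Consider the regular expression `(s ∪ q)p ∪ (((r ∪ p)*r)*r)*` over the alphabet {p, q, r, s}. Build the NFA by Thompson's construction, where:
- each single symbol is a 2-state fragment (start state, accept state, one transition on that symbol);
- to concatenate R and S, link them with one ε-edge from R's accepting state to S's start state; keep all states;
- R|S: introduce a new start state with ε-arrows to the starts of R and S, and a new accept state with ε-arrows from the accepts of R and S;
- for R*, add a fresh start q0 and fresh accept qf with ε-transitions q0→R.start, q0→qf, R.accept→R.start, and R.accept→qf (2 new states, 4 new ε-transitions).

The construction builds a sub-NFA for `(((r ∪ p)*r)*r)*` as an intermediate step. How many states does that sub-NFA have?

16

Fragment for `(((r ∪ p)*r)*r)*`:
Each of the 4 symbol leaves contributes a 2-state fragment.
  r ∪ p — 6 states
  (r ∪ p)* — 8 states
  (r ∪ p)*r — 10 states
  ((r ∪ p)*r)* — 12 states
  ((r ∪ p)*r)*r — 14 states
  (((r ∪ p)*r)*r)* — 16 states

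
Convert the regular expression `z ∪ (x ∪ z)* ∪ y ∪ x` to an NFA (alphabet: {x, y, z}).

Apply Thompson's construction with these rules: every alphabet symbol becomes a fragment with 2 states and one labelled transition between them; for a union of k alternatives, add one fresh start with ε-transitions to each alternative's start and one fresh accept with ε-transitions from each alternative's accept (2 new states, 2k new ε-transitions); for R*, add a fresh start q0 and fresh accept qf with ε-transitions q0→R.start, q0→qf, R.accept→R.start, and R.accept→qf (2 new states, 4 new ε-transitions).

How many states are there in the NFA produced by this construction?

16

Bottom-up over the parse tree:
Each of the 5 symbol leaves contributes a 2-state fragment.
  x ∪ z = 6 states
  (x ∪ z)* = 8 states
  z ∪ (x ∪ z)* ∪ y ∪ x = 16 states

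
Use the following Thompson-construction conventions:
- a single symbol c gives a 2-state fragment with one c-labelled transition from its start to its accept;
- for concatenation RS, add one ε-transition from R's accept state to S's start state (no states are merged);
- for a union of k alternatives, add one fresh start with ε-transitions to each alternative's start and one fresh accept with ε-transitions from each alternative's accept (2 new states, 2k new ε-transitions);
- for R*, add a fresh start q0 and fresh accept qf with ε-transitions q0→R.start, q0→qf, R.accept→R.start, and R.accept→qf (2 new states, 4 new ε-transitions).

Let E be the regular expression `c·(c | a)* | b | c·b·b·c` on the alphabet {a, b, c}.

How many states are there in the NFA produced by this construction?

Recursing over subexpressions:
Each of the 8 symbol leaves contributes a 2-state fragment.
  c | a = 6 states
  (c | a)* = 8 states
  c·(c | a)* = 10 states
  c·b·b·c = 8 states
  c·(c | a)* | b | c·b·b·c = 22 states

22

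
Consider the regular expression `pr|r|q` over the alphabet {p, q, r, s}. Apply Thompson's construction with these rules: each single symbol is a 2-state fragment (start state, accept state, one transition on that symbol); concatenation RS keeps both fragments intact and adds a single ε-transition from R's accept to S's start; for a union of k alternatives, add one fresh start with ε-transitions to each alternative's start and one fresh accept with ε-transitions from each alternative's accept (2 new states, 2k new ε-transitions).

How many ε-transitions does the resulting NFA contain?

Recursing over subexpressions:
Each of the 4 symbol leaves contributes 0 ε-transitions.
  pr — 1 ε-transition
  pr|r|q — 7 ε-transitions

7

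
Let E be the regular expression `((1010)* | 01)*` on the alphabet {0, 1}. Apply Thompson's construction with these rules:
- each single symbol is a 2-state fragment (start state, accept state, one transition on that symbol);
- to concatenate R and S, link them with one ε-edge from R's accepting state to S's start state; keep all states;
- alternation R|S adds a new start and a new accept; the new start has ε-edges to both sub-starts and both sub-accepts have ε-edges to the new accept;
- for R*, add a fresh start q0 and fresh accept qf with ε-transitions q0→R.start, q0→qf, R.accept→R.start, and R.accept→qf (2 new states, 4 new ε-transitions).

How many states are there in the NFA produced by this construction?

18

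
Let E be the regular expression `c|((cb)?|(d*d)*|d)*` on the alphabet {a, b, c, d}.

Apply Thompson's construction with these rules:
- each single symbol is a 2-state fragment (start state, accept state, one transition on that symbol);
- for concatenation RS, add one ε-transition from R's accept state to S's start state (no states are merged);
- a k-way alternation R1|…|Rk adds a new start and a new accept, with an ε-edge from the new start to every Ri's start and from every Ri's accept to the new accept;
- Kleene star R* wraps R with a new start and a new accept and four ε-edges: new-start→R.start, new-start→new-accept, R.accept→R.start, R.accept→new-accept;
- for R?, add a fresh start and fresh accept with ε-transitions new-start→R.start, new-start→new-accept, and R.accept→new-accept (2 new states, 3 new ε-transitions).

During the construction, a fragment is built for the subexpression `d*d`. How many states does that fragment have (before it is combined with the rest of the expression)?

Fragment for `d*d`:
Each of the 2 symbol leaves contributes a 2-state fragment.
  d* = 4 states
  d*d = 6 states

6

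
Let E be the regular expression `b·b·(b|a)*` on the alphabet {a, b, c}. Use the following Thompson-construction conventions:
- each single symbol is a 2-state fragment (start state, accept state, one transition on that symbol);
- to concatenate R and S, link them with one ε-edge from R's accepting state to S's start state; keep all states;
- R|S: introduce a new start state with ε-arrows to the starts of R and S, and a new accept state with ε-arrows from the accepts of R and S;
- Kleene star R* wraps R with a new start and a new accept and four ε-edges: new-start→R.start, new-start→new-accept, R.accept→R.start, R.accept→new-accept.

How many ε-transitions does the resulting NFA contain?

Bottom-up over the parse tree:
Each of the 4 symbol leaves contributes 0 ε-transitions.
  b|a → 4 ε-transitions
  (b|a)* → 8 ε-transitions
  b·b·(b|a)* → 10 ε-transitions

10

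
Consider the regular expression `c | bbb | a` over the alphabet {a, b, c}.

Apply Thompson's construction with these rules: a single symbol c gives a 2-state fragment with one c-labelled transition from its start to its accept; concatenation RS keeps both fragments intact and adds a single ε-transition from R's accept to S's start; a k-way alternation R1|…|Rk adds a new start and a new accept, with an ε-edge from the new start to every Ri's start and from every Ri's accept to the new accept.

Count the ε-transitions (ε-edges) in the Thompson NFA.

8

By structural recursion:
Each of the 5 symbol leaves contributes 0 ε-transitions.
  bbb — 2 ε-transitions
  c | bbb | a — 8 ε-transitions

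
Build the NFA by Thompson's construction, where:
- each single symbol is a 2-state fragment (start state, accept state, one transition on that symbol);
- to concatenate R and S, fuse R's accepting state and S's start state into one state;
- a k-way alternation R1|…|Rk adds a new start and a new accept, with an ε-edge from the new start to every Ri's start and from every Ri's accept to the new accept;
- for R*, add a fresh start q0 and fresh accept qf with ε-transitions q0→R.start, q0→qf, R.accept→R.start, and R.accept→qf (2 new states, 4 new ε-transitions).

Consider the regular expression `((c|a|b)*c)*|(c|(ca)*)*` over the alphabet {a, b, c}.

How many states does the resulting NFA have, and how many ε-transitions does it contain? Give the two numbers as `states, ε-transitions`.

Bottom-up over the parse tree:
Each of the 7 symbol leaves contributes 2 states and 0 ε-transitions.
  c|a|b — 8 states, 6 ε-transitions
  (c|a|b)* — 10 states, 10 ε-transitions
  (c|a|b)*c — 11 states, 10 ε-transitions
  ((c|a|b)*c)* — 13 states, 14 ε-transitions
  ca — 3 states, 0 ε-transitions
  (ca)* — 5 states, 4 ε-transitions
  c|(ca)* — 9 states, 8 ε-transitions
  (c|(ca)*)* — 11 states, 12 ε-transitions
  ((c|a|b)*c)*|(c|(ca)*)* — 26 states, 30 ε-transitions

26, 30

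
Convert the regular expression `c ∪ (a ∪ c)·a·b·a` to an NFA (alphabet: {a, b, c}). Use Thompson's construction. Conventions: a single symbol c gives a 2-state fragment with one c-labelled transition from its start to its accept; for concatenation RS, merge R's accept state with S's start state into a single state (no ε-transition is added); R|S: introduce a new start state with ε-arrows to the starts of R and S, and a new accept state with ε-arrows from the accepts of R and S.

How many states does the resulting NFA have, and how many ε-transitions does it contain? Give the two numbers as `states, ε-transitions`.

Recursing over subexpressions:
Each of the 6 symbol leaves contributes 2 states and 0 ε-transitions.
  a ∪ c = 6 states, 4 ε-transitions
  (a ∪ c)·a·b·a = 9 states, 4 ε-transitions
  c ∪ (a ∪ c)·a·b·a = 13 states, 8 ε-transitions

13, 8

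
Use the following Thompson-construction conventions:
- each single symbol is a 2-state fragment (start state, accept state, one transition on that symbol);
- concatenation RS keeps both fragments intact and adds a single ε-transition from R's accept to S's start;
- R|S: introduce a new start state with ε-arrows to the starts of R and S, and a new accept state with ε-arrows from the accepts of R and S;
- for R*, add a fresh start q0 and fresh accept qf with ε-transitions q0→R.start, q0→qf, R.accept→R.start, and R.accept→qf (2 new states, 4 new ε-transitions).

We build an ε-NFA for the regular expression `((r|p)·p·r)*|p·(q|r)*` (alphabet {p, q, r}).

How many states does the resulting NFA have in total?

Per subexpression:
Each of the 7 symbol leaves contributes a 2-state fragment.
  r|p = 6 states
  (r|p)·p·r = 10 states
  ((r|p)·p·r)* = 12 states
  q|r = 6 states
  (q|r)* = 8 states
  p·(q|r)* = 10 states
  ((r|p)·p·r)*|p·(q|r)* = 24 states

24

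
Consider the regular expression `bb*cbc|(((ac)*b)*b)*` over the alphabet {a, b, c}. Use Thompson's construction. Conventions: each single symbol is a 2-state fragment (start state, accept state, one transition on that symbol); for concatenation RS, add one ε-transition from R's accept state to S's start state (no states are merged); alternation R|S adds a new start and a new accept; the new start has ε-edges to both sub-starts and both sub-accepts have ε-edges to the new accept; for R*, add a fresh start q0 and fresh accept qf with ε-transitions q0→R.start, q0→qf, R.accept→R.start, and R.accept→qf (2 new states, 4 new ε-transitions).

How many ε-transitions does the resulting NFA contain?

Building bottom-up:
Each of the 9 symbol leaves contributes 0 ε-transitions.
  b* → 4 ε-transitions
  bb*cbc → 8 ε-transitions
  ac → 1 ε-transition
  (ac)* → 5 ε-transitions
  (ac)*b → 6 ε-transitions
  ((ac)*b)* → 10 ε-transitions
  ((ac)*b)*b → 11 ε-transitions
  (((ac)*b)*b)* → 15 ε-transitions
  bb*cbc|(((ac)*b)*b)* → 27 ε-transitions

27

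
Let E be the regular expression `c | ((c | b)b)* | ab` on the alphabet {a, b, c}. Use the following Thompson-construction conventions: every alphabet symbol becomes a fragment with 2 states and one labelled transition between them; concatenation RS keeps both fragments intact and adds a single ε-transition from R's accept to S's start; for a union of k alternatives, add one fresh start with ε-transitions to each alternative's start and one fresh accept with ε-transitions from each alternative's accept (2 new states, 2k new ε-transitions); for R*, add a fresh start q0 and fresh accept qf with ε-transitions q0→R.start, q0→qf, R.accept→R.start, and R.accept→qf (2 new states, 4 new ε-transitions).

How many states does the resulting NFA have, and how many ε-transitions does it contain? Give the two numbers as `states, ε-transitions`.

Recursing over subexpressions:
Each of the 6 symbol leaves contributes 2 states and 0 ε-transitions.
  c | b = 6 states, 4 ε-transitions
  (c | b)b = 8 states, 5 ε-transitions
  ((c | b)b)* = 10 states, 9 ε-transitions
  ab = 4 states, 1 ε-transition
  c | ((c | b)b)* | ab = 18 states, 16 ε-transitions

18, 16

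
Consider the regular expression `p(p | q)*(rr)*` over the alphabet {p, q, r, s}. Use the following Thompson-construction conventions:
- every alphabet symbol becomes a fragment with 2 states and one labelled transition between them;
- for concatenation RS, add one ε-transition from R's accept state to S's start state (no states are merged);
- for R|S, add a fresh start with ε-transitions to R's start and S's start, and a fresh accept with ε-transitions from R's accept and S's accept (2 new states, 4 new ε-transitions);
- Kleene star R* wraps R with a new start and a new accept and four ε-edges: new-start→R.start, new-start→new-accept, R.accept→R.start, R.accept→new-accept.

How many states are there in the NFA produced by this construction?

16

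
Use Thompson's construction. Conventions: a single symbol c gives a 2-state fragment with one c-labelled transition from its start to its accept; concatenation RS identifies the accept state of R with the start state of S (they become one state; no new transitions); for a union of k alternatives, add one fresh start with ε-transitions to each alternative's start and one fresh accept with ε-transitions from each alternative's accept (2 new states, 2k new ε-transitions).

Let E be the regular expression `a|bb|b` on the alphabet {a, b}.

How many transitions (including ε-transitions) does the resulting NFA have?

Per subexpression:
Each of the 4 symbol leaves contributes 1 transition (1 symbol, 0 ε).
  bb — 2 transitions (2 symbol, 0 ε)
  a|bb|b — 10 transitions (4 symbol, 6 ε)

10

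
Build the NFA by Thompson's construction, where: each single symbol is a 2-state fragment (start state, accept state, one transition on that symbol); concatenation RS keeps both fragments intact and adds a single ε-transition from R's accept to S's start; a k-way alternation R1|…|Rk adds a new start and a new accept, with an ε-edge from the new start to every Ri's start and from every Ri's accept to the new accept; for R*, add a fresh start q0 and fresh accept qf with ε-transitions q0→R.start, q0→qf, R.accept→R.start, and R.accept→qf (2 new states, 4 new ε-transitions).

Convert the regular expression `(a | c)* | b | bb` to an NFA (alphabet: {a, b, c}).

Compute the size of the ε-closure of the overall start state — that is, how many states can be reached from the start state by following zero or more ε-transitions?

Work bottom-up. For each fragment F, track |ε-closure(F.start)| and whether F's accept lies in that closure (i.e. whether F accepts ε). A single-symbol fragment has closure size 1 and does not accept ε.
  a | c → new start ε-reaches every alternative's start; none of them accept ε, so the new accept is not reached: |closure| = 1 + 1 + 1 = 3
  (a | c)* → |closure| = 1 (new start) + 3 (body) + 1 (new accept) = 5
  bb → same as the first factor's closure: |closure| = 1
  (a | c)* | b | bb → new start ε-reaches every alternative's start; at least one alternative accepts ε, so the union's new accept is reached too: |closure| = 1 + 5 + 1 + 1 + 1 = 9

9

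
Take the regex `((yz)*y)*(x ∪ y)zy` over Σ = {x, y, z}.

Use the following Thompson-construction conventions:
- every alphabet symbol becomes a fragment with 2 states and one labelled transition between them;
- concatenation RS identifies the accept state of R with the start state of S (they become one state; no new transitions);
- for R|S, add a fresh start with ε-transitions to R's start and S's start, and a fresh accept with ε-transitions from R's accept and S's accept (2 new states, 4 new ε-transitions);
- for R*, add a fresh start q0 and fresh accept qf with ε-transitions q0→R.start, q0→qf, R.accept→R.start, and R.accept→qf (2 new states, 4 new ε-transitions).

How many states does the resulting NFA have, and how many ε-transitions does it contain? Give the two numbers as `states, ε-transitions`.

Building bottom-up:
Each of the 7 symbol leaves contributes 2 states and 0 ε-transitions.
  yz — 3 states, 0 ε-transitions
  (yz)* — 5 states, 4 ε-transitions
  (yz)*y — 6 states, 4 ε-transitions
  ((yz)*y)* — 8 states, 8 ε-transitions
  x ∪ y — 6 states, 4 ε-transitions
  ((yz)*y)*(x ∪ y)zy — 15 states, 12 ε-transitions

15, 12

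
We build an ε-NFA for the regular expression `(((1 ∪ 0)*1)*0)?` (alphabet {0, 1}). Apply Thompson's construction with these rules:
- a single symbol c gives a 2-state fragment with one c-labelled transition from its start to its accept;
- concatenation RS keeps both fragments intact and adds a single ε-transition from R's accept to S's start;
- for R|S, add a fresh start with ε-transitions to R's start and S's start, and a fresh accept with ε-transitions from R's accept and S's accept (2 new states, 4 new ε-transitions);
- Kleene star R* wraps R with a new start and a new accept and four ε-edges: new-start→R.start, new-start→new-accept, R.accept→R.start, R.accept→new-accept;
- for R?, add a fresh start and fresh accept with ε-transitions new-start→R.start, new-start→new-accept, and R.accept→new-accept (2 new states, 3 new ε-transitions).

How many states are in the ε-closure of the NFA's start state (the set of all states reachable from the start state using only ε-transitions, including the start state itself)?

Work bottom-up. For each fragment F, track |ε-closure(F.start)| and whether F's accept lies in that closure (i.e. whether F accepts ε). A single-symbol fragment has closure size 1 and does not accept ε.
  1 ∪ 0 : C = 1 + 1 + 1 = 3 (the new accept is not ε-reachable since no branch accepts ε)
  (1 ∪ 0)* : new start has ε-edges to the inner start and to the new accept, so C = 2 + 3 = 5
  (1 ∪ 0)*1 : the left operand accepts ε, so the closure extends into the next operand (via the concat ε-link); C = 5 + 1 = 6
  ((1 ∪ 0)*1)* : the star's fresh start ε-reaches both the body's start and the fresh accept: C = 2 + 6 = 8
  ((1 ∪ 0)*1)*0 : C = 8 + 1 = 9 (closure spills across the concat boundary because the left factor accepts ε)
  (((1 ∪ 0)*1)*0)? : new start has ε-edges to the inner start and to the new accept, so C = 2 + 9 = 11

11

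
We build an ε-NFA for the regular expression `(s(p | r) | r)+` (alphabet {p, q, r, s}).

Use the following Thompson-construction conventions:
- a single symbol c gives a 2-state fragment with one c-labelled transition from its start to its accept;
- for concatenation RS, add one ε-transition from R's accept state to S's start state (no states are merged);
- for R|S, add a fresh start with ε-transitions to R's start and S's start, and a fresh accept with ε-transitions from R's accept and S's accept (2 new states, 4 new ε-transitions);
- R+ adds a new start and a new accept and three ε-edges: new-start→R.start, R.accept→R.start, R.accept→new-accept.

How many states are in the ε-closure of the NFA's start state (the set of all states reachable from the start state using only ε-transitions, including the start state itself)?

Work bottom-up. For each fragment F, track |ε-closure(F.start)| and whether F's accept lies in that closure (i.e. whether F accepts ε). A single-symbol fragment has closure size 1 and does not accept ε.
  p | r — new start ε-reaches every alternative's start; none of them accept ε, so the new accept is not reached: C = 1 + 1 + 1 = 3
  s(p | r) — C equals the left operand's closure size = 1 (its accept is not ε-reachable, so the closure stops there)
  s(p | r) | r — new start ε-reaches every alternative's start; none of them accept ε, so the new accept is not reached: C = 1 + 1 + 1 = 3
  (s(p | r) | r)+ — new start ε-reaches only the body's start; the new accept needs a symbol first: C = 1 + 3 = 4

4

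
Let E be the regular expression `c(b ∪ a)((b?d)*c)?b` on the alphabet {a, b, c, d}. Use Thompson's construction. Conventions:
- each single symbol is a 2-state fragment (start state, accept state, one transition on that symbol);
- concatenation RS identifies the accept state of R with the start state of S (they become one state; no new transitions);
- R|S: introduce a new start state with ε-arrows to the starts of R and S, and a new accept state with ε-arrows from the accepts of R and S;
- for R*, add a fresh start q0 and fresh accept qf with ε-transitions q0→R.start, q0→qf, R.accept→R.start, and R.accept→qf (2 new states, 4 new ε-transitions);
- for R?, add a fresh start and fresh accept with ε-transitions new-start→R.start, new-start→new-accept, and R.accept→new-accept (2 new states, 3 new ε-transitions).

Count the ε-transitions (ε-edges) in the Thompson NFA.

Bottom-up over the parse tree:
Each of the 7 symbol leaves contributes 0 ε-transitions.
  b ∪ a — 4 ε-transitions
  b? — 3 ε-transitions
  b?d — 3 ε-transitions
  (b?d)* — 7 ε-transitions
  (b?d)*c — 7 ε-transitions
  ((b?d)*c)? — 10 ε-transitions
  c(b ∪ a)((b?d)*c)?b — 14 ε-transitions

14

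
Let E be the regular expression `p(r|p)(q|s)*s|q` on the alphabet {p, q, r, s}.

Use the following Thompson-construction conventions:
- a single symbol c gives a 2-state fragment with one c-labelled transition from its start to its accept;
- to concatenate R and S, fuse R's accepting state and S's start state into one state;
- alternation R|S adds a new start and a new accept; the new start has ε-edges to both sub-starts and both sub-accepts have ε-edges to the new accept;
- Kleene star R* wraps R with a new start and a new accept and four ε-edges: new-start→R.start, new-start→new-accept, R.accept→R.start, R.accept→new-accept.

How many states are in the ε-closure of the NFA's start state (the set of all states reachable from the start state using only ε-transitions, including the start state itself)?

3

Let C(F) = |ε-closure(F.start)| within fragment F, and note whether F accepts ε. Symbol fragments have C = 1 and do not accept ε. Then:
  r|p → |ε-closure| = 1 + 1 + 1 = 3 (the new accept is not ε-reachable since no branch accepts ε)
  q|s → new start ε-reaches every alternative's start; none of them accept ε, so the new accept is not reached: |ε-closure| = 1 + 1 + 1 = 3
  (q|s)* → the star's fresh start ε-reaches both the body's start and the fresh accept: |ε-closure| = 2 + 3 = 5
  p(r|p)(q|s)*s → same as the first factor's closure: |ε-closure| = 1
  p(r|p)(q|s)*s|q → new start ε-reaches every alternative's start; none of them accept ε, so the new accept is not reached: |ε-closure| = 1 + 1 + 1 = 3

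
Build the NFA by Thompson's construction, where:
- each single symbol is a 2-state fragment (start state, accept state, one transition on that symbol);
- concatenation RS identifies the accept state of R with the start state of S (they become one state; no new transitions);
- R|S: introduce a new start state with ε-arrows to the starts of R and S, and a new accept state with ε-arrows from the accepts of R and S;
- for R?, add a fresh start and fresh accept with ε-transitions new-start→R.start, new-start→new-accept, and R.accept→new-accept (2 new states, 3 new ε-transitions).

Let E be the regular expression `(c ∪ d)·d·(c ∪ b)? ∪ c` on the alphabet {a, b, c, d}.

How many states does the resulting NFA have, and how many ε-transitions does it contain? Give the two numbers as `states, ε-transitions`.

18, 15

Bottom-up over the parse tree:
Each of the 6 symbol leaves contributes 2 states and 0 ε-transitions.
  c ∪ d : 6 states, 4 ε-transitions
  c ∪ b : 6 states, 4 ε-transitions
  (c ∪ b)? : 8 states, 7 ε-transitions
  (c ∪ d)·d·(c ∪ b)? : 14 states, 11 ε-transitions
  (c ∪ d)·d·(c ∪ b)? ∪ c : 18 states, 15 ε-transitions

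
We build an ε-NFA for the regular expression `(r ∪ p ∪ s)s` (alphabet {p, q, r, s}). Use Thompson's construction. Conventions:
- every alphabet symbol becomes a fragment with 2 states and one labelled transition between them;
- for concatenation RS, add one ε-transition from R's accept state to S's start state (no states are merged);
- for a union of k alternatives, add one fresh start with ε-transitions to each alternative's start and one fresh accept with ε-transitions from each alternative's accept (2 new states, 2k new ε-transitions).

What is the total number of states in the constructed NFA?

10

Building bottom-up:
Each of the 4 symbol leaves contributes a 2-state fragment.
  r ∪ p ∪ s : 8 states
  (r ∪ p ∪ s)s : 10 states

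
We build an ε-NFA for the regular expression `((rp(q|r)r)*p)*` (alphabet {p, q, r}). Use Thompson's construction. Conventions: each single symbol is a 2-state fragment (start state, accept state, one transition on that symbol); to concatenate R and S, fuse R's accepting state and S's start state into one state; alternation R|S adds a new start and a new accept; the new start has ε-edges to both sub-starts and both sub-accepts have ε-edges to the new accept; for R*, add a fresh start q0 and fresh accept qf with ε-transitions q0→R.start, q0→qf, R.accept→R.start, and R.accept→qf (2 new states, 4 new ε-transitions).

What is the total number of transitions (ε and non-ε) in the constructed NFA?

18

By structural recursion:
Each of the 6 symbol leaves contributes 1 transition (1 symbol, 0 ε).
  q|r = 6 transitions (2 symbol, 4 ε)
  rp(q|r)r = 9 transitions (5 symbol, 4 ε)
  (rp(q|r)r)* = 13 transitions (5 symbol, 8 ε)
  (rp(q|r)r)*p = 14 transitions (6 symbol, 8 ε)
  ((rp(q|r)r)*p)* = 18 transitions (6 symbol, 12 ε)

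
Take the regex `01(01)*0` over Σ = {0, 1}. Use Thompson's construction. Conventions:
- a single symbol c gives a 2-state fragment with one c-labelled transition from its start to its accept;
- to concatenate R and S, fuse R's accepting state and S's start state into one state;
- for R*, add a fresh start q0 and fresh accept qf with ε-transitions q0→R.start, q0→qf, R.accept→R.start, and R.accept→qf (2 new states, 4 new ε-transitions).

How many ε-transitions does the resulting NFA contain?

4

Bottom-up over the parse tree:
Each of the 5 symbol leaves contributes 0 ε-transitions.
  01 : 0 ε-transitions
  (01)* : 4 ε-transitions
  01(01)*0 : 4 ε-transitions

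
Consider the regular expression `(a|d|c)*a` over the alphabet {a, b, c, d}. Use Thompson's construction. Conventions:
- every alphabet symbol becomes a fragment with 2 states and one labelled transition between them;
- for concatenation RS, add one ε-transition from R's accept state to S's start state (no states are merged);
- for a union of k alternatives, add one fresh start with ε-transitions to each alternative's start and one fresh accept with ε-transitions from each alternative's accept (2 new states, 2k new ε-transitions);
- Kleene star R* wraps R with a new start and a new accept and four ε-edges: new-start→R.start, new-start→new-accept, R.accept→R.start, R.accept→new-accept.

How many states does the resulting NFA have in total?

Bottom-up over the parse tree:
Each of the 4 symbol leaves contributes a 2-state fragment.
  a|d|c — 8 states
  (a|d|c)* — 10 states
  (a|d|c)*a — 12 states

12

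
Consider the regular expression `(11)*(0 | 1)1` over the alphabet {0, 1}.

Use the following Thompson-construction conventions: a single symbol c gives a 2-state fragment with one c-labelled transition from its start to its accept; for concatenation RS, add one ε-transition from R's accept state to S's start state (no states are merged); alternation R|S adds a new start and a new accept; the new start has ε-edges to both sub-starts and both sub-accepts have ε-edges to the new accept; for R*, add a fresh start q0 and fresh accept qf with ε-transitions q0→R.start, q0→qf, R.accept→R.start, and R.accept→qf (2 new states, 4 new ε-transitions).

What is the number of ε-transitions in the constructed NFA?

11

Building bottom-up:
Each of the 5 symbol leaves contributes 0 ε-transitions.
  11 — 1 ε-transition
  (11)* — 5 ε-transitions
  0 | 1 — 4 ε-transitions
  (11)*(0 | 1)1 — 11 ε-transitions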